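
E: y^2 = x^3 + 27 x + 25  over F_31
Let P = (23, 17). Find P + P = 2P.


Doubling: s = (3 x1^2 + a) / (2 y1)
s = (3*23^2 + 27) / (2*17) mod 31 = 11
x3 = s^2 - 2 x1 mod 31 = 11^2 - 2*23 = 13
y3 = s (x1 - x3) - y1 mod 31 = 11 * (23 - 13) - 17 = 0

2P = (13, 0)


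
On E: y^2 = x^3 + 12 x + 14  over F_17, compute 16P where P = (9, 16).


k = 16 = 10000_2 (binary, LSB first: 00001)
Double-and-add from P = (9, 16):
  bit 0 = 0: acc unchanged = O
  bit 1 = 0: acc unchanged = O
  bit 2 = 0: acc unchanged = O
  bit 3 = 0: acc unchanged = O
  bit 4 = 1: acc = O + (13, 2) = (13, 2)

16P = (13, 2)


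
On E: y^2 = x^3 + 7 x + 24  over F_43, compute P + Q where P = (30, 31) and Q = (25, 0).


P != Q, so use the chord formula.
s = (y2 - y1) / (x2 - x1) = (12) / (38) mod 43 = 32
x3 = s^2 - x1 - x2 mod 43 = 32^2 - 30 - 25 = 23
y3 = s (x1 - x3) - y1 mod 43 = 32 * (30 - 23) - 31 = 21

P + Q = (23, 21)


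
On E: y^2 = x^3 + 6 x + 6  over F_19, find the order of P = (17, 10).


Compute successive multiples of P until we hit O:
  1P = (17, 10)
  2P = (5, 16)
  3P = (2, 11)
  4P = (6, 7)
  5P = (0, 5)
  6P = (13, 18)
  7P = (12, 18)
  8P = (7, 12)
  ... (continuing to 19P)
  19P = O

ord(P) = 19


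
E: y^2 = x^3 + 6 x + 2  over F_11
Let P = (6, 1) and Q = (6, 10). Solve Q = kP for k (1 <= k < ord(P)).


Enumerate multiples of P until we hit Q = (6, 10):
  1P = (6, 1)
  2P = (3, 5)
  3P = (5, 5)
  4P = (5, 6)
  5P = (3, 6)
  6P = (6, 10)
Match found at i = 6.

k = 6


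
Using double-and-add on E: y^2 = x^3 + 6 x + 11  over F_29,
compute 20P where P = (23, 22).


k = 20 = 10100_2 (binary, LSB first: 00101)
Double-and-add from P = (23, 22):
  bit 0 = 0: acc unchanged = O
  bit 1 = 0: acc unchanged = O
  bit 2 = 1: acc = O + (27, 7) = (27, 7)
  bit 3 = 0: acc unchanged = (27, 7)
  bit 4 = 1: acc = (27, 7) + (19, 13) = (18, 8)

20P = (18, 8)


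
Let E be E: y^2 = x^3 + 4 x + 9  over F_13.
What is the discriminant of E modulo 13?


4 a^3 + 27 b^2 = 4*4^3 + 27*9^2 = 256 + 2187 = 2443
Delta = -16 * (2443) = -39088
Delta mod 13 = 3

Delta = 3 (mod 13)


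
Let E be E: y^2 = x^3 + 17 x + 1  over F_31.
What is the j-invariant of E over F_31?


Delta = -16(4 a^3 + 27 b^2) mod 31 = 3
-1728 * (4 a)^3 = -1728 * (4*17)^3 mod 31 = 23
j = 23 * 3^(-1) mod 31 = 18

j = 18 (mod 31)


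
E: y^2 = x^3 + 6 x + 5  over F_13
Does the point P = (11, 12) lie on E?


Check whether y^2 = x^3 + 6 x + 5 (mod 13) for (x, y) = (11, 12).
LHS: y^2 = 12^2 mod 13 = 1
RHS: x^3 + 6 x + 5 = 11^3 + 6*11 + 5 mod 13 = 11
LHS != RHS

No, not on the curve


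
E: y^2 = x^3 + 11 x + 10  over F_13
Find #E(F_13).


For each x in F_13, count y with y^2 = x^3 + 11 x + 10 mod 13:
  x = 0: RHS = 10, y in [6, 7]  -> 2 point(s)
  x = 1: RHS = 9, y in [3, 10]  -> 2 point(s)
  x = 2: RHS = 1, y in [1, 12]  -> 2 point(s)
  x = 4: RHS = 1, y in [1, 12]  -> 2 point(s)
  x = 7: RHS = 1, y in [1, 12]  -> 2 point(s)
  x = 8: RHS = 12, y in [5, 8]  -> 2 point(s)
Affine points: 12. Add the point at infinity: total = 13.

#E(F_13) = 13


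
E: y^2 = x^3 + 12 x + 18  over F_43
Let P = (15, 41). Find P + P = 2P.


Doubling: s = (3 x1^2 + a) / (2 y1)
s = (3*15^2 + 12) / (2*41) mod 43 = 11
x3 = s^2 - 2 x1 mod 43 = 11^2 - 2*15 = 5
y3 = s (x1 - x3) - y1 mod 43 = 11 * (15 - 5) - 41 = 26

2P = (5, 26)


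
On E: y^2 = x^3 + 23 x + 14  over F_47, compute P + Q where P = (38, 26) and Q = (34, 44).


P != Q, so use the chord formula.
s = (y2 - y1) / (x2 - x1) = (18) / (43) mod 47 = 19
x3 = s^2 - x1 - x2 mod 47 = 19^2 - 38 - 34 = 7
y3 = s (x1 - x3) - y1 mod 47 = 19 * (38 - 7) - 26 = 46

P + Q = (7, 46)


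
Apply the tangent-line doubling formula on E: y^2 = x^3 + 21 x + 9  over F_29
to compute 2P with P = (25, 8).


Doubling: s = (3 x1^2 + a) / (2 y1)
s = (3*25^2 + 21) / (2*8) mod 29 = 17
x3 = s^2 - 2 x1 mod 29 = 17^2 - 2*25 = 7
y3 = s (x1 - x3) - y1 mod 29 = 17 * (25 - 7) - 8 = 8

2P = (7, 8)


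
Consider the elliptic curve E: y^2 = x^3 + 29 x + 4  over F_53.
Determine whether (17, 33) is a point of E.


Check whether y^2 = x^3 + 29 x + 4 (mod 53) for (x, y) = (17, 33).
LHS: y^2 = 33^2 mod 53 = 29
RHS: x^3 + 29 x + 4 = 17^3 + 29*17 + 4 mod 53 = 4
LHS != RHS

No, not on the curve


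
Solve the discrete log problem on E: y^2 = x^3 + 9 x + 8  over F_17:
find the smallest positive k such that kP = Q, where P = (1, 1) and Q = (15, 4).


Enumerate multiples of P until we hit Q = (15, 4):
  1P = (1, 1)
  2P = (0, 5)
  3P = (15, 4)
Match found at i = 3.

k = 3


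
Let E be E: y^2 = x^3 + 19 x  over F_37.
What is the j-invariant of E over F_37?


Delta = -16(4 a^3 + 27 b^2) mod 37 = 29
-1728 * (4 a)^3 = -1728 * (4*19)^3 mod 37 = 14
j = 14 * 29^(-1) mod 37 = 26

j = 26 (mod 37)


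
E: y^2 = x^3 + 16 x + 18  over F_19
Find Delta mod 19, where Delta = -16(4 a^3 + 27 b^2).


4 a^3 + 27 b^2 = 4*16^3 + 27*18^2 = 16384 + 8748 = 25132
Delta = -16 * (25132) = -402112
Delta mod 19 = 4

Delta = 4 (mod 19)


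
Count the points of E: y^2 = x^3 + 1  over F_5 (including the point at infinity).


For each x in F_5, count y with y^2 = x^3 + 0 x + 1 mod 5:
  x = 0: RHS = 1, y in [1, 4]  -> 2 point(s)
  x = 2: RHS = 4, y in [2, 3]  -> 2 point(s)
  x = 4: RHS = 0, y in [0]  -> 1 point(s)
Affine points: 5. Add the point at infinity: total = 6.

#E(F_5) = 6


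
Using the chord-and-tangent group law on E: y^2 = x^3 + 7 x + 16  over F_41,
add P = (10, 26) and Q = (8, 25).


P != Q, so use the chord formula.
s = (y2 - y1) / (x2 - x1) = (40) / (39) mod 41 = 21
x3 = s^2 - x1 - x2 mod 41 = 21^2 - 10 - 8 = 13
y3 = s (x1 - x3) - y1 mod 41 = 21 * (10 - 13) - 26 = 34

P + Q = (13, 34)


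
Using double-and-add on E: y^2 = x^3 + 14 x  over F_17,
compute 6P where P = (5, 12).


k = 6 = 110_2 (binary, LSB first: 011)
Double-and-add from P = (5, 12):
  bit 0 = 0: acc unchanged = O
  bit 1 = 1: acc = O + (16, 6) = (16, 6)
  bit 2 = 1: acc = (16, 6) + (2, 11) = (15, 7)

6P = (15, 7)


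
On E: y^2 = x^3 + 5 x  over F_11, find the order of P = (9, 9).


Compute successive multiples of P until we hit O:
  1P = (9, 9)
  2P = (9, 2)
  3P = O

ord(P) = 3


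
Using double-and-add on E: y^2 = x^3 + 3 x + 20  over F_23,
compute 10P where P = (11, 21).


k = 10 = 1010_2 (binary, LSB first: 0101)
Double-and-add from P = (11, 21):
  bit 0 = 0: acc unchanged = O
  bit 1 = 1: acc = O + (7, 4) = (7, 4)
  bit 2 = 0: acc unchanged = (7, 4)
  bit 3 = 1: acc = (7, 4) + (18, 8) = (16, 22)

10P = (16, 22)


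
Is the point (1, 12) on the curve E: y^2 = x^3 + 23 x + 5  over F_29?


Check whether y^2 = x^3 + 23 x + 5 (mod 29) for (x, y) = (1, 12).
LHS: y^2 = 12^2 mod 29 = 28
RHS: x^3 + 23 x + 5 = 1^3 + 23*1 + 5 mod 29 = 0
LHS != RHS

No, not on the curve


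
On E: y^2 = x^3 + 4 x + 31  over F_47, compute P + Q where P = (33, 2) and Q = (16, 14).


P != Q, so use the chord formula.
s = (y2 - y1) / (x2 - x1) = (12) / (30) mod 47 = 38
x3 = s^2 - x1 - x2 mod 47 = 38^2 - 33 - 16 = 32
y3 = s (x1 - x3) - y1 mod 47 = 38 * (33 - 32) - 2 = 36

P + Q = (32, 36)


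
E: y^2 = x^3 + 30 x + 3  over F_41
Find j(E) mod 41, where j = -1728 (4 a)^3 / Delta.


Delta = -16(4 a^3 + 27 b^2) mod 41 = 34
-1728 * (4 a)^3 = -1728 * (4*30)^3 mod 41 = 39
j = 39 * 34^(-1) mod 41 = 12

j = 12 (mod 41)


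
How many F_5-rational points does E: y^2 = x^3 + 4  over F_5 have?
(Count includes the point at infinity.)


For each x in F_5, count y with y^2 = x^3 + 0 x + 4 mod 5:
  x = 0: RHS = 4, y in [2, 3]  -> 2 point(s)
  x = 1: RHS = 0, y in [0]  -> 1 point(s)
  x = 3: RHS = 1, y in [1, 4]  -> 2 point(s)
Affine points: 5. Add the point at infinity: total = 6.

#E(F_5) = 6


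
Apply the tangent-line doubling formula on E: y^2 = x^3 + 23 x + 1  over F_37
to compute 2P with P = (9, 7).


Doubling: s = (3 x1^2 + a) / (2 y1)
s = (3*9^2 + 23) / (2*7) mod 37 = 19
x3 = s^2 - 2 x1 mod 37 = 19^2 - 2*9 = 10
y3 = s (x1 - x3) - y1 mod 37 = 19 * (9 - 10) - 7 = 11

2P = (10, 11)


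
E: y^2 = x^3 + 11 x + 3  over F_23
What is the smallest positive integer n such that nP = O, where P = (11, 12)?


Compute successive multiples of P until we hit O:
  1P = (11, 12)
  2P = (14, 16)
  3P = (10, 20)
  4P = (20, 14)
  5P = (0, 16)
  6P = (7, 20)
  7P = (9, 7)
  8P = (15, 1)
  ... (continuing to 20P)
  20P = O

ord(P) = 20


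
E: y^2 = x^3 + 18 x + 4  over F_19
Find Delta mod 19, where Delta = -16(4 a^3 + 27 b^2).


4 a^3 + 27 b^2 = 4*18^3 + 27*4^2 = 23328 + 432 = 23760
Delta = -16 * (23760) = -380160
Delta mod 19 = 11

Delta = 11 (mod 19)


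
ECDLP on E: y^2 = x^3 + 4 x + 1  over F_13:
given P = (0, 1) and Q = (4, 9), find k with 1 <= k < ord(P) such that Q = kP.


Enumerate multiples of P until we hit Q = (4, 9):
  1P = (0, 1)
  2P = (4, 4)
  3P = (12, 3)
  4P = (5, 9)
  5P = (9, 8)
  6P = (3, 1)
  7P = (10, 12)
  8P = (2, 2)
  9P = (8, 8)
  10P = (8, 5)
  11P = (2, 11)
  12P = (10, 1)
  13P = (3, 12)
  14P = (9, 5)
  15P = (5, 4)
  16P = (12, 10)
  17P = (4, 9)
Match found at i = 17.

k = 17


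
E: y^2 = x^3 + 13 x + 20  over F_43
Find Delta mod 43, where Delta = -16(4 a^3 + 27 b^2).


4 a^3 + 27 b^2 = 4*13^3 + 27*20^2 = 8788 + 10800 = 19588
Delta = -16 * (19588) = -313408
Delta mod 43 = 19

Delta = 19 (mod 43)


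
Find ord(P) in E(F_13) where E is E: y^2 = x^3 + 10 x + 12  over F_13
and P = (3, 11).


Compute successive multiples of P until we hit O:
  1P = (3, 11)
  2P = (4, 8)
  3P = (2, 12)
  4P = (9, 8)
  5P = (11, 6)
  6P = (0, 5)
  7P = (1, 6)
  8P = (12, 12)
  ... (continuing to 19P)
  19P = O

ord(P) = 19


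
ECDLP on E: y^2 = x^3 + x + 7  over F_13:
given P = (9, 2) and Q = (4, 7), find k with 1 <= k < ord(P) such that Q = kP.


Enumerate multiples of P until we hit Q = (4, 7):
  1P = (9, 2)
  2P = (11, 6)
  3P = (10, 9)
  4P = (4, 7)
Match found at i = 4.

k = 4


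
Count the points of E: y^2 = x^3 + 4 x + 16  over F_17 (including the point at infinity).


For each x in F_17, count y with y^2 = x^3 + 4 x + 16 mod 17:
  x = 0: RHS = 16, y in [4, 13]  -> 2 point(s)
  x = 1: RHS = 4, y in [2, 15]  -> 2 point(s)
  x = 2: RHS = 15, y in [7, 10]  -> 2 point(s)
  x = 3: RHS = 4, y in [2, 15]  -> 2 point(s)
  x = 5: RHS = 8, y in [5, 12]  -> 2 point(s)
  x = 6: RHS = 1, y in [1, 16]  -> 2 point(s)
  x = 7: RHS = 13, y in [8, 9]  -> 2 point(s)
  x = 8: RHS = 16, y in [4, 13]  -> 2 point(s)
  x = 9: RHS = 16, y in [4, 13]  -> 2 point(s)
  x = 10: RHS = 2, y in [6, 11]  -> 2 point(s)
  x = 13: RHS = 4, y in [2, 15]  -> 2 point(s)
  x = 15: RHS = 0, y in [0]  -> 1 point(s)
Affine points: 23. Add the point at infinity: total = 24.

#E(F_17) = 24


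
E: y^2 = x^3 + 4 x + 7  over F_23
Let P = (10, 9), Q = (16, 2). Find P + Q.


P != Q, so use the chord formula.
s = (y2 - y1) / (x2 - x1) = (16) / (6) mod 23 = 18
x3 = s^2 - x1 - x2 mod 23 = 18^2 - 10 - 16 = 22
y3 = s (x1 - x3) - y1 mod 23 = 18 * (10 - 22) - 9 = 5

P + Q = (22, 5)


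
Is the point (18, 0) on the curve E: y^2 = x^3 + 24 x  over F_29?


Check whether y^2 = x^3 + 24 x + 0 (mod 29) for (x, y) = (18, 0).
LHS: y^2 = 0^2 mod 29 = 0
RHS: x^3 + 24 x + 0 = 18^3 + 24*18 + 0 mod 29 = 0
LHS = RHS

Yes, on the curve


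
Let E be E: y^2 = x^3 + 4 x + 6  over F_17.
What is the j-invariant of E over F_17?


Delta = -16(4 a^3 + 27 b^2) mod 17 = 4
-1728 * (4 a)^3 = -1728 * (4*4)^3 mod 17 = 11
j = 11 * 4^(-1) mod 17 = 7

j = 7 (mod 17)


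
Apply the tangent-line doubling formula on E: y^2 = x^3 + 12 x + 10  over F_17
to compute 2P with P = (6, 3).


Doubling: s = (3 x1^2 + a) / (2 y1)
s = (3*6^2 + 12) / (2*3) mod 17 = 3
x3 = s^2 - 2 x1 mod 17 = 3^2 - 2*6 = 14
y3 = s (x1 - x3) - y1 mod 17 = 3 * (6 - 14) - 3 = 7

2P = (14, 7)


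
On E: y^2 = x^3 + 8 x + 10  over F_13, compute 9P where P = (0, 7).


k = 9 = 1001_2 (binary, LSB first: 1001)
Double-and-add from P = (0, 7):
  bit 0 = 1: acc = O + (0, 7) = (0, 7)
  bit 1 = 0: acc unchanged = (0, 7)
  bit 2 = 0: acc unchanged = (0, 7)
  bit 3 = 1: acc = (0, 7) + (6, 12) = (3, 10)

9P = (3, 10)


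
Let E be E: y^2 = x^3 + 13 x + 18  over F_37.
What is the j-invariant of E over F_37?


Delta = -16(4 a^3 + 27 b^2) mod 37 = 32
-1728 * (4 a)^3 = -1728 * (4*13)^3 mod 37 = 14
j = 14 * 32^(-1) mod 37 = 12

j = 12 (mod 37)


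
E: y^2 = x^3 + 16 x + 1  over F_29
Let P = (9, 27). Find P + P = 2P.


Doubling: s = (3 x1^2 + a) / (2 y1)
s = (3*9^2 + 16) / (2*27) mod 29 = 15
x3 = s^2 - 2 x1 mod 29 = 15^2 - 2*9 = 4
y3 = s (x1 - x3) - y1 mod 29 = 15 * (9 - 4) - 27 = 19

2P = (4, 19)


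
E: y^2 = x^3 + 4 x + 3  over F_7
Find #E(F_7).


For each x in F_7, count y with y^2 = x^3 + 4 x + 3 mod 7:
  x = 1: RHS = 1, y in [1, 6]  -> 2 point(s)
  x = 3: RHS = 0, y in [0]  -> 1 point(s)
  x = 5: RHS = 1, y in [1, 6]  -> 2 point(s)
Affine points: 5. Add the point at infinity: total = 6.

#E(F_7) = 6


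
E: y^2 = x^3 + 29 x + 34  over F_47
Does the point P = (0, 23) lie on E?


Check whether y^2 = x^3 + 29 x + 34 (mod 47) for (x, y) = (0, 23).
LHS: y^2 = 23^2 mod 47 = 12
RHS: x^3 + 29 x + 34 = 0^3 + 29*0 + 34 mod 47 = 34
LHS != RHS

No, not on the curve


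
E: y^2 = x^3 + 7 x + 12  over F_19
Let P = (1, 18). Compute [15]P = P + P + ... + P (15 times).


k = 15 = 1111_2 (binary, LSB first: 1111)
Double-and-add from P = (1, 18):
  bit 0 = 1: acc = O + (1, 18) = (1, 18)
  bit 1 = 1: acc = (1, 18) + (4, 16) = (6, 17)
  bit 2 = 1: acc = (6, 17) + (9, 14) = (5, 1)
  bit 3 = 1: acc = (5, 1) + (18, 2) = (5, 18)

15P = (5, 18)


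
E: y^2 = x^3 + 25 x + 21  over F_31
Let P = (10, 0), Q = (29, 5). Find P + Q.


P != Q, so use the chord formula.
s = (y2 - y1) / (x2 - x1) = (5) / (19) mod 31 = 28
x3 = s^2 - x1 - x2 mod 31 = 28^2 - 10 - 29 = 1
y3 = s (x1 - x3) - y1 mod 31 = 28 * (10 - 1) - 0 = 4

P + Q = (1, 4)


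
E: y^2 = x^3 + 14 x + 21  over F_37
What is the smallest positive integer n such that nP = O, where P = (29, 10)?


Compute successive multiples of P until we hit O:
  1P = (29, 10)
  2P = (27, 18)
  3P = (34, 10)
  4P = (11, 27)
  5P = (6, 32)
  6P = (9, 32)
  7P = (25, 30)
  8P = (8, 33)
  ... (continuing to 23P)
  23P = O

ord(P) = 23


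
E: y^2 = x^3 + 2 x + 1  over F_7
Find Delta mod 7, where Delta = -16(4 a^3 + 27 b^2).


4 a^3 + 27 b^2 = 4*2^3 + 27*1^2 = 32 + 27 = 59
Delta = -16 * (59) = -944
Delta mod 7 = 1

Delta = 1 (mod 7)


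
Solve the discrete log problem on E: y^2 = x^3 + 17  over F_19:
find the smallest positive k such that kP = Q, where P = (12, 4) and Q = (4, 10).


Enumerate multiples of P until we hit Q = (4, 10):
  1P = (12, 4)
  2P = (4, 10)
Match found at i = 2.

k = 2


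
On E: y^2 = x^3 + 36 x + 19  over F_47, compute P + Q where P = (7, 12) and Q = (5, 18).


P != Q, so use the chord formula.
s = (y2 - y1) / (x2 - x1) = (6) / (45) mod 47 = 44
x3 = s^2 - x1 - x2 mod 47 = 44^2 - 7 - 5 = 44
y3 = s (x1 - x3) - y1 mod 47 = 44 * (7 - 44) - 12 = 5

P + Q = (44, 5)


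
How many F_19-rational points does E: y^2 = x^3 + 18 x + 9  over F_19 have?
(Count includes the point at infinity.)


For each x in F_19, count y with y^2 = x^3 + 18 x + 9 mod 19:
  x = 0: RHS = 9, y in [3, 16]  -> 2 point(s)
  x = 1: RHS = 9, y in [3, 16]  -> 2 point(s)
  x = 8: RHS = 0, y in [0]  -> 1 point(s)
  x = 9: RHS = 7, y in [8, 11]  -> 2 point(s)
  x = 10: RHS = 11, y in [7, 12]  -> 2 point(s)
  x = 15: RHS = 6, y in [5, 14]  -> 2 point(s)
  x = 16: RHS = 4, y in [2, 17]  -> 2 point(s)
  x = 18: RHS = 9, y in [3, 16]  -> 2 point(s)
Affine points: 15. Add the point at infinity: total = 16.

#E(F_19) = 16


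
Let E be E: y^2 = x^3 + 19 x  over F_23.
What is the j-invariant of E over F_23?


Delta = -16(4 a^3 + 27 b^2) mod 23 = 2
-1728 * (4 a)^3 = -1728 * (4*19)^3 mod 23 = 6
j = 6 * 2^(-1) mod 23 = 3

j = 3 (mod 23)


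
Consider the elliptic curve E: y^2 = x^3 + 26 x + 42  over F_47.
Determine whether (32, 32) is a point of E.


Check whether y^2 = x^3 + 26 x + 42 (mod 47) for (x, y) = (32, 32).
LHS: y^2 = 32^2 mod 47 = 37
RHS: x^3 + 26 x + 42 = 32^3 + 26*32 + 42 mod 47 = 37
LHS = RHS

Yes, on the curve


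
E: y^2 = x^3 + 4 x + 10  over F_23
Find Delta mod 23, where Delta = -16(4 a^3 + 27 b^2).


4 a^3 + 27 b^2 = 4*4^3 + 27*10^2 = 256 + 2700 = 2956
Delta = -16 * (2956) = -47296
Delta mod 23 = 15

Delta = 15 (mod 23)


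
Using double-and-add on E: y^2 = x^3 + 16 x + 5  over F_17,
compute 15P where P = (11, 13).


k = 15 = 1111_2 (binary, LSB first: 1111)
Double-and-add from P = (11, 13):
  bit 0 = 1: acc = O + (11, 13) = (11, 13)
  bit 1 = 1: acc = (11, 13) + (10, 14) = (14, 7)
  bit 2 = 1: acc = (14, 7) + (13, 8) = (8, 4)
  bit 3 = 1: acc = (8, 4) + (7, 16) = (10, 3)

15P = (10, 3)


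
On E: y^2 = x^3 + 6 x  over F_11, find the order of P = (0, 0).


Compute successive multiples of P until we hit O:
  1P = (0, 0)
  2P = O

ord(P) = 2


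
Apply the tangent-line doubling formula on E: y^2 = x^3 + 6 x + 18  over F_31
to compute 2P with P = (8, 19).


Doubling: s = (3 x1^2 + a) / (2 y1)
s = (3*8^2 + 6) / (2*19) mod 31 = 15
x3 = s^2 - 2 x1 mod 31 = 15^2 - 2*8 = 23
y3 = s (x1 - x3) - y1 mod 31 = 15 * (8 - 23) - 19 = 4

2P = (23, 4)


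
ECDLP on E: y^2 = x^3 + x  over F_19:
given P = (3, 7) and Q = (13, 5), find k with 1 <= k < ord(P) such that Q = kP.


Enumerate multiples of P until we hit Q = (13, 5):
  1P = (3, 7)
  2P = (17, 3)
  3P = (8, 8)
  4P = (5, 4)
  5P = (18, 6)
  6P = (4, 7)
  7P = (12, 12)
  8P = (9, 15)
  9P = (13, 5)
Match found at i = 9.

k = 9


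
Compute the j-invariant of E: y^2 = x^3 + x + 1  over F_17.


Delta = -16(4 a^3 + 27 b^2) mod 17 = 14
-1728 * (4 a)^3 = -1728 * (4*1)^3 mod 17 = 10
j = 10 * 14^(-1) mod 17 = 8

j = 8 (mod 17)


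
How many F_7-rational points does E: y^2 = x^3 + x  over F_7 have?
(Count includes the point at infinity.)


For each x in F_7, count y with y^2 = x^3 + 1 x + 0 mod 7:
  x = 0: RHS = 0, y in [0]  -> 1 point(s)
  x = 1: RHS = 2, y in [3, 4]  -> 2 point(s)
  x = 3: RHS = 2, y in [3, 4]  -> 2 point(s)
  x = 5: RHS = 4, y in [2, 5]  -> 2 point(s)
Affine points: 7. Add the point at infinity: total = 8.

#E(F_7) = 8


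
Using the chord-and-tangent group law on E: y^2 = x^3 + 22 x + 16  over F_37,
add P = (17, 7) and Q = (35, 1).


P != Q, so use the chord formula.
s = (y2 - y1) / (x2 - x1) = (31) / (18) mod 37 = 12
x3 = s^2 - x1 - x2 mod 37 = 12^2 - 17 - 35 = 18
y3 = s (x1 - x3) - y1 mod 37 = 12 * (17 - 18) - 7 = 18

P + Q = (18, 18)


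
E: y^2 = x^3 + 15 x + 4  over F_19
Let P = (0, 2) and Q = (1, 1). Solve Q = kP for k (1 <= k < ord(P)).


Enumerate multiples of P until we hit Q = (1, 1):
  1P = (0, 2)
  2P = (1, 18)
  3P = (8, 3)
  4P = (3, 0)
  5P = (8, 16)
  6P = (1, 1)
Match found at i = 6.

k = 6


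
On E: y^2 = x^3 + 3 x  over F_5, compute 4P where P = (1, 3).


k = 4 = 100_2 (binary, LSB first: 001)
Double-and-add from P = (1, 3):
  bit 0 = 0: acc unchanged = O
  bit 1 = 0: acc unchanged = O
  bit 2 = 1: acc = O + (1, 2) = (1, 2)

4P = (1, 2)


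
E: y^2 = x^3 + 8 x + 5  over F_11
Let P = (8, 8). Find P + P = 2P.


Doubling: s = (3 x1^2 + a) / (2 y1)
s = (3*8^2 + 8) / (2*8) mod 11 = 7
x3 = s^2 - 2 x1 mod 11 = 7^2 - 2*8 = 0
y3 = s (x1 - x3) - y1 mod 11 = 7 * (8 - 0) - 8 = 4

2P = (0, 4)


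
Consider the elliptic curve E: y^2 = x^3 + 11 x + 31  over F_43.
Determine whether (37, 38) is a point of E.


Check whether y^2 = x^3 + 11 x + 31 (mod 43) for (x, y) = (37, 38).
LHS: y^2 = 38^2 mod 43 = 25
RHS: x^3 + 11 x + 31 = 37^3 + 11*37 + 31 mod 43 = 7
LHS != RHS

No, not on the curve


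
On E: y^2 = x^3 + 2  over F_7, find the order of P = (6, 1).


Compute successive multiples of P until we hit O:
  1P = (6, 1)
  2P = (6, 6)
  3P = O

ord(P) = 3


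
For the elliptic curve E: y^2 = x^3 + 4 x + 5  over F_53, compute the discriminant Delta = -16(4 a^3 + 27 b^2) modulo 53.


4 a^3 + 27 b^2 = 4*4^3 + 27*5^2 = 256 + 675 = 931
Delta = -16 * (931) = -14896
Delta mod 53 = 50

Delta = 50 (mod 53)


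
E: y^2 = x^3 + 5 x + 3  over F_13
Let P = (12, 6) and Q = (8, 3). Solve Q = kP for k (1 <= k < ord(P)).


Enumerate multiples of P until we hit Q = (8, 3):
  1P = (12, 6)
  2P = (1, 10)
  3P = (4, 10)
  4P = (7, 11)
  5P = (8, 3)
Match found at i = 5.

k = 5


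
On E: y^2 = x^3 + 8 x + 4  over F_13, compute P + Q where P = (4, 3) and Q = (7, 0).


P != Q, so use the chord formula.
s = (y2 - y1) / (x2 - x1) = (10) / (3) mod 13 = 12
x3 = s^2 - x1 - x2 mod 13 = 12^2 - 4 - 7 = 3
y3 = s (x1 - x3) - y1 mod 13 = 12 * (4 - 3) - 3 = 9

P + Q = (3, 9)


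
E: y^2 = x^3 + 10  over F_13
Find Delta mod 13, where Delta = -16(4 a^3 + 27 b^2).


4 a^3 + 27 b^2 = 4*0^3 + 27*10^2 = 0 + 2700 = 2700
Delta = -16 * (2700) = -43200
Delta mod 13 = 12

Delta = 12 (mod 13)


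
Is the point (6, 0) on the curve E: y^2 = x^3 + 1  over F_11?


Check whether y^2 = x^3 + 0 x + 1 (mod 11) for (x, y) = (6, 0).
LHS: y^2 = 0^2 mod 11 = 0
RHS: x^3 + 0 x + 1 = 6^3 + 0*6 + 1 mod 11 = 8
LHS != RHS

No, not on the curve


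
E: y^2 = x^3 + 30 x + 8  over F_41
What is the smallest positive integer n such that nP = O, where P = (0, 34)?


Compute successive multiples of P until we hit O:
  1P = (0, 34)
  2P = (23, 27)
  3P = (16, 19)
  4P = (27, 40)
  5P = (10, 23)
  6P = (40, 10)
  7P = (3, 17)
  8P = (20, 11)
  ... (continuing to 42P)
  42P = O

ord(P) = 42


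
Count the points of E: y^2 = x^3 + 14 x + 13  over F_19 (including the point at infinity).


For each x in F_19, count y with y^2 = x^3 + 14 x + 13 mod 19:
  x = 1: RHS = 9, y in [3, 16]  -> 2 point(s)
  x = 2: RHS = 11, y in [7, 12]  -> 2 point(s)
  x = 3: RHS = 6, y in [5, 14]  -> 2 point(s)
  x = 4: RHS = 0, y in [0]  -> 1 point(s)
  x = 6: RHS = 9, y in [3, 16]  -> 2 point(s)
  x = 7: RHS = 17, y in [6, 13]  -> 2 point(s)
  x = 11: RHS = 16, y in [4, 15]  -> 2 point(s)
  x = 12: RHS = 9, y in [3, 16]  -> 2 point(s)
  x = 13: RHS = 17, y in [6, 13]  -> 2 point(s)
  x = 15: RHS = 7, y in [8, 11]  -> 2 point(s)
  x = 16: RHS = 1, y in [1, 18]  -> 2 point(s)
  x = 18: RHS = 17, y in [6, 13]  -> 2 point(s)
Affine points: 23. Add the point at infinity: total = 24.

#E(F_19) = 24


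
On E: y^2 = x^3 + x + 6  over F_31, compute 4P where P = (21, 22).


k = 4 = 100_2 (binary, LSB first: 001)
Double-and-add from P = (21, 22):
  bit 0 = 0: acc unchanged = O
  bit 1 = 0: acc unchanged = O
  bit 2 = 1: acc = O + (3, 6) = (3, 6)

4P = (3, 6)


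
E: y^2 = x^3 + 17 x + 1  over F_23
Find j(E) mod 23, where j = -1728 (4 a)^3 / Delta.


Delta = -16(4 a^3 + 27 b^2) mod 23 = 6
-1728 * (4 a)^3 = -1728 * (4*17)^3 mod 23 = 3
j = 3 * 6^(-1) mod 23 = 12

j = 12 (mod 23)


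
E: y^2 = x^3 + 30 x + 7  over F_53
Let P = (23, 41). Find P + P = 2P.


Doubling: s = (3 x1^2 + a) / (2 y1)
s = (3*23^2 + 30) / (2*41) mod 53 = 32
x3 = s^2 - 2 x1 mod 53 = 32^2 - 2*23 = 24
y3 = s (x1 - x3) - y1 mod 53 = 32 * (23 - 24) - 41 = 33

2P = (24, 33)


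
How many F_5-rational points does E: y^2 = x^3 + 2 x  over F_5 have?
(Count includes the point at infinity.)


For each x in F_5, count y with y^2 = x^3 + 2 x + 0 mod 5:
  x = 0: RHS = 0, y in [0]  -> 1 point(s)
Affine points: 1. Add the point at infinity: total = 2.

#E(F_5) = 2


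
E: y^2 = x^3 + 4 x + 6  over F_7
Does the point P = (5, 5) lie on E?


Check whether y^2 = x^3 + 4 x + 6 (mod 7) for (x, y) = (5, 5).
LHS: y^2 = 5^2 mod 7 = 4
RHS: x^3 + 4 x + 6 = 5^3 + 4*5 + 6 mod 7 = 4
LHS = RHS

Yes, on the curve


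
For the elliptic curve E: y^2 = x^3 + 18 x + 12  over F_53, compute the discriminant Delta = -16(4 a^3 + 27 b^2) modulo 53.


4 a^3 + 27 b^2 = 4*18^3 + 27*12^2 = 23328 + 3888 = 27216
Delta = -16 * (27216) = -435456
Delta mod 53 = 45

Delta = 45 (mod 53)


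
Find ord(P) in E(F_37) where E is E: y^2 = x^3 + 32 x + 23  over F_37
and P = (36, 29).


Compute successive multiples of P until we hit O:
  1P = (36, 29)
  2P = (13, 34)
  3P = (34, 14)
  4P = (14, 25)
  5P = (17, 35)
  6P = (17, 2)
  7P = (14, 12)
  8P = (34, 23)
  ... (continuing to 11P)
  11P = O

ord(P) = 11


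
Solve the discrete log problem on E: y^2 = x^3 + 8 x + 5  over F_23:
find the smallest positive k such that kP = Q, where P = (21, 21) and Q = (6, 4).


Enumerate multiples of P until we hit Q = (6, 4):
  1P = (21, 21)
  2P = (6, 19)
  3P = (9, 22)
  4P = (20, 0)
  5P = (9, 1)
  6P = (6, 4)
Match found at i = 6.

k = 6


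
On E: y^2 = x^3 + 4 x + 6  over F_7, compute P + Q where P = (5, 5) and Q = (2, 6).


P != Q, so use the chord formula.
s = (y2 - y1) / (x2 - x1) = (1) / (4) mod 7 = 2
x3 = s^2 - x1 - x2 mod 7 = 2^2 - 5 - 2 = 4
y3 = s (x1 - x3) - y1 mod 7 = 2 * (5 - 4) - 5 = 4

P + Q = (4, 4)


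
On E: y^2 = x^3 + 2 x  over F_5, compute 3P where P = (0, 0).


k = 3 = 11_2 (binary, LSB first: 11)
Double-and-add from P = (0, 0):
  bit 0 = 1: acc = O + (0, 0) = (0, 0)
  bit 1 = 1: acc = (0, 0) + O = (0, 0)

3P = (0, 0)


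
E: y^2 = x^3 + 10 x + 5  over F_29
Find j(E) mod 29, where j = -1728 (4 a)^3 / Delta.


Delta = -16(4 a^3 + 27 b^2) mod 29 = 20
-1728 * (4 a)^3 = -1728 * (4*10)^3 mod 29 = 22
j = 22 * 20^(-1) mod 29 = 4

j = 4 (mod 29)


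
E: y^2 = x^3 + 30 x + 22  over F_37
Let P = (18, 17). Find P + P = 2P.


Doubling: s = (3 x1^2 + a) / (2 y1)
s = (3*18^2 + 30) / (2*17) mod 37 = 36
x3 = s^2 - 2 x1 mod 37 = 36^2 - 2*18 = 2
y3 = s (x1 - x3) - y1 mod 37 = 36 * (18 - 2) - 17 = 4

2P = (2, 4)


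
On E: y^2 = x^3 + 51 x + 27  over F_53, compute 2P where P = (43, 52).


Doubling: s = (3 x1^2 + a) / (2 y1)
s = (3*43^2 + 51) / (2*52) mod 53 = 10
x3 = s^2 - 2 x1 mod 53 = 10^2 - 2*43 = 14
y3 = s (x1 - x3) - y1 mod 53 = 10 * (43 - 14) - 52 = 26

2P = (14, 26)


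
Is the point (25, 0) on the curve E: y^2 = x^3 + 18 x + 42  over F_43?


Check whether y^2 = x^3 + 18 x + 42 (mod 43) for (x, y) = (25, 0).
LHS: y^2 = 0^2 mod 43 = 0
RHS: x^3 + 18 x + 42 = 25^3 + 18*25 + 42 mod 43 = 35
LHS != RHS

No, not on the curve


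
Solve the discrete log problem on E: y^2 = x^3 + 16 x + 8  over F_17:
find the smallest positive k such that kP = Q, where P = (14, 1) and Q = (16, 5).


Enumerate multiples of P until we hit Q = (16, 5):
  1P = (14, 1)
  2P = (5, 14)
  3P = (11, 6)
  4P = (8, 6)
  5P = (16, 12)
  6P = (13, 13)
  7P = (15, 11)
  8P = (3, 7)
  9P = (1, 12)
  10P = (0, 12)
  11P = (7, 2)
  12P = (4, 0)
  13P = (7, 15)
  14P = (0, 5)
  15P = (1, 5)
  16P = (3, 10)
  17P = (15, 6)
  18P = (13, 4)
  19P = (16, 5)
Match found at i = 19.

k = 19


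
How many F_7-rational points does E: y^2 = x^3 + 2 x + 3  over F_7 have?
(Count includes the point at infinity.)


For each x in F_7, count y with y^2 = x^3 + 2 x + 3 mod 7:
  x = 2: RHS = 1, y in [1, 6]  -> 2 point(s)
  x = 3: RHS = 1, y in [1, 6]  -> 2 point(s)
  x = 6: RHS = 0, y in [0]  -> 1 point(s)
Affine points: 5. Add the point at infinity: total = 6.

#E(F_7) = 6


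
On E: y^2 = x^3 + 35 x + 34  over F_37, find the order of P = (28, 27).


Compute successive multiples of P until we hit O:
  1P = (28, 27)
  2P = (14, 30)
  3P = (16, 18)
  4P = (19, 26)
  5P = (6, 33)
  6P = (15, 30)
  7P = (5, 36)
  8P = (8, 7)
  ... (continuing to 45P)
  45P = O

ord(P) = 45


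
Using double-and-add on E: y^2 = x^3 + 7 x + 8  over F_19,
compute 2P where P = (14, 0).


k = 2 = 10_2 (binary, LSB first: 01)
Double-and-add from P = (14, 0):
  bit 0 = 0: acc unchanged = O
  bit 1 = 1: acc = O + O = O

2P = O


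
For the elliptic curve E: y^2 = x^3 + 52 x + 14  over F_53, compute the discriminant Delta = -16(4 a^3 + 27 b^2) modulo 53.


4 a^3 + 27 b^2 = 4*52^3 + 27*14^2 = 562432 + 5292 = 567724
Delta = -16 * (567724) = -9083584
Delta mod 53 = 33

Delta = 33 (mod 53)


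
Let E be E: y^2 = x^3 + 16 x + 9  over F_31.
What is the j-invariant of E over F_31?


Delta = -16(4 a^3 + 27 b^2) mod 31 = 30
-1728 * (4 a)^3 = -1728 * (4*16)^3 mod 31 = 2
j = 2 * 30^(-1) mod 31 = 29

j = 29 (mod 31)


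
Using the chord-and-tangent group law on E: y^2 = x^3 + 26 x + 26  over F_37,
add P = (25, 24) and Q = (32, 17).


P != Q, so use the chord formula.
s = (y2 - y1) / (x2 - x1) = (30) / (7) mod 37 = 36
x3 = s^2 - x1 - x2 mod 37 = 36^2 - 25 - 32 = 18
y3 = s (x1 - x3) - y1 mod 37 = 36 * (25 - 18) - 24 = 6

P + Q = (18, 6)


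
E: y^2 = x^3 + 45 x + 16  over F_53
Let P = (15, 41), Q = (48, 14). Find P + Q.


P != Q, so use the chord formula.
s = (y2 - y1) / (x2 - x1) = (26) / (33) mod 53 = 4
x3 = s^2 - x1 - x2 mod 53 = 4^2 - 15 - 48 = 6
y3 = s (x1 - x3) - y1 mod 53 = 4 * (15 - 6) - 41 = 48

P + Q = (6, 48)


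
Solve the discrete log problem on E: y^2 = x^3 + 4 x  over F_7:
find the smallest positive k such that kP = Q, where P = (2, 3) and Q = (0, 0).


Enumerate multiples of P until we hit Q = (0, 0):
  1P = (2, 3)
  2P = (0, 0)
Match found at i = 2.

k = 2


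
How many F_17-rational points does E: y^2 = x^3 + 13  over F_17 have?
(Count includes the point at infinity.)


For each x in F_17, count y with y^2 = x^3 + 0 x + 13 mod 17:
  x = 0: RHS = 13, y in [8, 9]  -> 2 point(s)
  x = 2: RHS = 4, y in [2, 15]  -> 2 point(s)
  x = 4: RHS = 9, y in [3, 14]  -> 2 point(s)
  x = 5: RHS = 2, y in [6, 11]  -> 2 point(s)
  x = 6: RHS = 8, y in [5, 12]  -> 2 point(s)
  x = 7: RHS = 16, y in [4, 13]  -> 2 point(s)
  x = 8: RHS = 15, y in [7, 10]  -> 2 point(s)
  x = 11: RHS = 1, y in [1, 16]  -> 2 point(s)
  x = 13: RHS = 0, y in [0]  -> 1 point(s)
Affine points: 17. Add the point at infinity: total = 18.

#E(F_17) = 18


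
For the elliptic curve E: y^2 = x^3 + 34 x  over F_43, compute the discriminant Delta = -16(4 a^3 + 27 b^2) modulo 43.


4 a^3 + 27 b^2 = 4*34^3 + 27*0^2 = 157216 + 0 = 157216
Delta = -16 * (157216) = -2515456
Delta mod 43 = 1

Delta = 1 (mod 43)


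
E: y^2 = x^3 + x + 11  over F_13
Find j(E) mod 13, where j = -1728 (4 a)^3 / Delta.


Delta = -16(4 a^3 + 27 b^2) mod 13 = 2
-1728 * (4 a)^3 = -1728 * (4*1)^3 mod 13 = 12
j = 12 * 2^(-1) mod 13 = 6

j = 6 (mod 13)


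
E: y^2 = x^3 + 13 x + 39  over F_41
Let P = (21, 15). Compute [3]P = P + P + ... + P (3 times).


k = 3 = 11_2 (binary, LSB first: 11)
Double-and-add from P = (21, 15):
  bit 0 = 1: acc = O + (21, 15) = (21, 15)
  bit 1 = 1: acc = (21, 15) + (39, 28) = (31, 37)

3P = (31, 37)


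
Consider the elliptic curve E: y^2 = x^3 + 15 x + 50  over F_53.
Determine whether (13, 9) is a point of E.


Check whether y^2 = x^3 + 15 x + 50 (mod 53) for (x, y) = (13, 9).
LHS: y^2 = 9^2 mod 53 = 28
RHS: x^3 + 15 x + 50 = 13^3 + 15*13 + 50 mod 53 = 4
LHS != RHS

No, not on the curve


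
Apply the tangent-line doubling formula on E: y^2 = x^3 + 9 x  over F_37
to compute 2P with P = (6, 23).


Doubling: s = (3 x1^2 + a) / (2 y1)
s = (3*6^2 + 9) / (2*23) mod 37 = 13
x3 = s^2 - 2 x1 mod 37 = 13^2 - 2*6 = 9
y3 = s (x1 - x3) - y1 mod 37 = 13 * (6 - 9) - 23 = 12

2P = (9, 12)


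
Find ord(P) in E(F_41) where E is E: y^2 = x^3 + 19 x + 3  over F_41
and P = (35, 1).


Compute successive multiples of P until we hit O:
  1P = (35, 1)
  2P = (16, 37)
  3P = (33, 6)
  4P = (10, 39)
  5P = (1, 8)
  6P = (6, 28)
  7P = (23, 26)
  8P = (3, 28)
  ... (continuing to 47P)
  47P = O

ord(P) = 47


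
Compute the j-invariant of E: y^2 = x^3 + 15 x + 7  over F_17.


Delta = -16(4 a^3 + 27 b^2) mod 17 = 16
-1728 * (4 a)^3 = -1728 * (4*15)^3 mod 17 = 5
j = 5 * 16^(-1) mod 17 = 12

j = 12 (mod 17)


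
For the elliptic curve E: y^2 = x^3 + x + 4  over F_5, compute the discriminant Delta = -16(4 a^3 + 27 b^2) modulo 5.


4 a^3 + 27 b^2 = 4*1^3 + 27*4^2 = 4 + 432 = 436
Delta = -16 * (436) = -6976
Delta mod 5 = 4

Delta = 4 (mod 5)


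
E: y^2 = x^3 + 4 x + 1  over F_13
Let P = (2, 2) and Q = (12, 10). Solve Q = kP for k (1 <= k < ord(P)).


Enumerate multiples of P until we hit Q = (12, 10):
  1P = (2, 2)
  2P = (12, 10)
Match found at i = 2.

k = 2


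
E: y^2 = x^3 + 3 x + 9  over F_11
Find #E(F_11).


For each x in F_11, count y with y^2 = x^3 + 3 x + 9 mod 11:
  x = 0: RHS = 9, y in [3, 8]  -> 2 point(s)
  x = 2: RHS = 1, y in [1, 10]  -> 2 point(s)
  x = 3: RHS = 1, y in [1, 10]  -> 2 point(s)
  x = 6: RHS = 1, y in [1, 10]  -> 2 point(s)
  x = 10: RHS = 5, y in [4, 7]  -> 2 point(s)
Affine points: 10. Add the point at infinity: total = 11.

#E(F_11) = 11


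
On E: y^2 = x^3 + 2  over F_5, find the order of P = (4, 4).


Compute successive multiples of P until we hit O:
  1P = (4, 4)
  2P = (3, 2)
  3P = (2, 0)
  4P = (3, 3)
  5P = (4, 1)
  6P = O

ord(P) = 6


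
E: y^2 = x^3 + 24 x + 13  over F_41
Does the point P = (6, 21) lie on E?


Check whether y^2 = x^3 + 24 x + 13 (mod 41) for (x, y) = (6, 21).
LHS: y^2 = 21^2 mod 41 = 31
RHS: x^3 + 24 x + 13 = 6^3 + 24*6 + 13 mod 41 = 4
LHS != RHS

No, not on the curve


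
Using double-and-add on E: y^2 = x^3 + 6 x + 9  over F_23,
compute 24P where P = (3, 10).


k = 24 = 11000_2 (binary, LSB first: 00011)
Double-and-add from P = (3, 10):
  bit 0 = 0: acc unchanged = O
  bit 1 = 0: acc unchanged = O
  bit 2 = 0: acc unchanged = O
  bit 3 = 1: acc = O + (14, 10) = (14, 10)
  bit 4 = 1: acc = (14, 10) + (7, 7) = (5, 7)

24P = (5, 7)


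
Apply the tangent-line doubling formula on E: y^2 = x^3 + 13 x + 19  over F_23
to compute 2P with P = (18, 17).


Doubling: s = (3 x1^2 + a) / (2 y1)
s = (3*18^2 + 13) / (2*17) mod 23 = 8
x3 = s^2 - 2 x1 mod 23 = 8^2 - 2*18 = 5
y3 = s (x1 - x3) - y1 mod 23 = 8 * (18 - 5) - 17 = 18

2P = (5, 18)


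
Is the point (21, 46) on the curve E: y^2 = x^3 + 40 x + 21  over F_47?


Check whether y^2 = x^3 + 40 x + 21 (mod 47) for (x, y) = (21, 46).
LHS: y^2 = 46^2 mod 47 = 1
RHS: x^3 + 40 x + 21 = 21^3 + 40*21 + 21 mod 47 = 17
LHS != RHS

No, not on the curve


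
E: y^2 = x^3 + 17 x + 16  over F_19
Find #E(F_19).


For each x in F_19, count y with y^2 = x^3 + 17 x + 16 mod 19:
  x = 0: RHS = 16, y in [4, 15]  -> 2 point(s)
  x = 2: RHS = 1, y in [1, 18]  -> 2 point(s)
  x = 5: RHS = 17, y in [6, 13]  -> 2 point(s)
  x = 6: RHS = 11, y in [7, 12]  -> 2 point(s)
  x = 9: RHS = 5, y in [9, 10]  -> 2 point(s)
  x = 15: RHS = 17, y in [6, 13]  -> 2 point(s)
  x = 18: RHS = 17, y in [6, 13]  -> 2 point(s)
Affine points: 14. Add the point at infinity: total = 15.

#E(F_19) = 15


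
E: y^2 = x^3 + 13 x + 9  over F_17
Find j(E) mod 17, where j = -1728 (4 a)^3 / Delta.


Delta = -16(4 a^3 + 27 b^2) mod 17 = 10
-1728 * (4 a)^3 = -1728 * (4*13)^3 mod 17 = 6
j = 6 * 10^(-1) mod 17 = 4

j = 4 (mod 17)


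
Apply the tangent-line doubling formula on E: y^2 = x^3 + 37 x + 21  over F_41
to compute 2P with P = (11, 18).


Doubling: s = (3 x1^2 + a) / (2 y1)
s = (3*11^2 + 37) / (2*18) mod 41 = 2
x3 = s^2 - 2 x1 mod 41 = 2^2 - 2*11 = 23
y3 = s (x1 - x3) - y1 mod 41 = 2 * (11 - 23) - 18 = 40

2P = (23, 40)


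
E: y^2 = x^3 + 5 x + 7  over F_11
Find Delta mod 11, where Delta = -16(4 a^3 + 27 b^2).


4 a^3 + 27 b^2 = 4*5^3 + 27*7^2 = 500 + 1323 = 1823
Delta = -16 * (1823) = -29168
Delta mod 11 = 4

Delta = 4 (mod 11)


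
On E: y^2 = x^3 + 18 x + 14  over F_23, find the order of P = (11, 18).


Compute successive multiples of P until we hit O:
  1P = (11, 18)
  2P = (2, 14)
  3P = (19, 4)
  4P = (9, 13)
  5P = (15, 18)
  6P = (20, 5)
  7P = (8, 16)
  8P = (7, 0)
  ... (continuing to 16P)
  16P = O

ord(P) = 16


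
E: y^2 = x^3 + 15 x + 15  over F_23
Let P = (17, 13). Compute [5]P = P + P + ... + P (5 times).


k = 5 = 101_2 (binary, LSB first: 101)
Double-and-add from P = (17, 13):
  bit 0 = 1: acc = O + (17, 13) = (17, 13)
  bit 1 = 0: acc unchanged = (17, 13)
  bit 2 = 1: acc = (17, 13) + (1, 10) = (8, 16)

5P = (8, 16)


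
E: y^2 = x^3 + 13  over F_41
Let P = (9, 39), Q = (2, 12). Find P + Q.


P != Q, so use the chord formula.
s = (y2 - y1) / (x2 - x1) = (14) / (34) mod 41 = 39
x3 = s^2 - x1 - x2 mod 41 = 39^2 - 9 - 2 = 34
y3 = s (x1 - x3) - y1 mod 41 = 39 * (9 - 34) - 39 = 11

P + Q = (34, 11)


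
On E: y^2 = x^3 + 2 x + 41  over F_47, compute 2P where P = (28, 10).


Doubling: s = (3 x1^2 + a) / (2 y1)
s = (3*28^2 + 2) / (2*10) mod 47 = 19
x3 = s^2 - 2 x1 mod 47 = 19^2 - 2*28 = 23
y3 = s (x1 - x3) - y1 mod 47 = 19 * (28 - 23) - 10 = 38

2P = (23, 38)


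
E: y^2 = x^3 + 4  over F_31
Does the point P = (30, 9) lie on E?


Check whether y^2 = x^3 + 0 x + 4 (mod 31) for (x, y) = (30, 9).
LHS: y^2 = 9^2 mod 31 = 19
RHS: x^3 + 0 x + 4 = 30^3 + 0*30 + 4 mod 31 = 3
LHS != RHS

No, not on the curve


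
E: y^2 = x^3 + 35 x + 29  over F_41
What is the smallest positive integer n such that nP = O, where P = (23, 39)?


Compute successive multiples of P until we hit O:
  1P = (23, 39)
  2P = (5, 1)
  3P = (21, 29)
  4P = (22, 7)
  5P = (36, 37)
  6P = (32, 16)
  7P = (31, 27)
  8P = (20, 18)
  ... (continuing to 43P)
  43P = O

ord(P) = 43


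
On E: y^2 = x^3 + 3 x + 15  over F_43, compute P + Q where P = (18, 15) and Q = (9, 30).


P != Q, so use the chord formula.
s = (y2 - y1) / (x2 - x1) = (15) / (34) mod 43 = 27
x3 = s^2 - x1 - x2 mod 43 = 27^2 - 18 - 9 = 14
y3 = s (x1 - x3) - y1 mod 43 = 27 * (18 - 14) - 15 = 7

P + Q = (14, 7)


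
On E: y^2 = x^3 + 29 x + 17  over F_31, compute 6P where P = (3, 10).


k = 6 = 110_2 (binary, LSB first: 011)
Double-and-add from P = (3, 10):
  bit 0 = 0: acc unchanged = O
  bit 1 = 1: acc = O + (13, 24) = (13, 24)
  bit 2 = 1: acc = (13, 24) + (10, 25) = (15, 18)

6P = (15, 18)


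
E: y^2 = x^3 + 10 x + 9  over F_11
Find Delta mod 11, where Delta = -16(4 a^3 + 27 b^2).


4 a^3 + 27 b^2 = 4*10^3 + 27*9^2 = 4000 + 2187 = 6187
Delta = -16 * (6187) = -98992
Delta mod 11 = 8

Delta = 8 (mod 11)


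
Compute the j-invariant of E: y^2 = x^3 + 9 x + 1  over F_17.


Delta = -16(4 a^3 + 27 b^2) mod 17 = 2
-1728 * (4 a)^3 = -1728 * (4*9)^3 mod 17 = 14
j = 14 * 2^(-1) mod 17 = 7

j = 7 (mod 17)


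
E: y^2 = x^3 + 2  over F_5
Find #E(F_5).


For each x in F_5, count y with y^2 = x^3 + 0 x + 2 mod 5:
  x = 2: RHS = 0, y in [0]  -> 1 point(s)
  x = 3: RHS = 4, y in [2, 3]  -> 2 point(s)
  x = 4: RHS = 1, y in [1, 4]  -> 2 point(s)
Affine points: 5. Add the point at infinity: total = 6.

#E(F_5) = 6


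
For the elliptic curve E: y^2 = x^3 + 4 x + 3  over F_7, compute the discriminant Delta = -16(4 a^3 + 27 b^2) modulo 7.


4 a^3 + 27 b^2 = 4*4^3 + 27*3^2 = 256 + 243 = 499
Delta = -16 * (499) = -7984
Delta mod 7 = 3

Delta = 3 (mod 7)


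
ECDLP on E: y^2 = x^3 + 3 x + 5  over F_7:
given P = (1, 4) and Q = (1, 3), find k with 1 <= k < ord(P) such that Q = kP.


Enumerate multiples of P until we hit Q = (1, 3):
  1P = (1, 4)
  2P = (6, 1)
  3P = (4, 2)
  4P = (4, 5)
  5P = (6, 6)
  6P = (1, 3)
Match found at i = 6.

k = 6


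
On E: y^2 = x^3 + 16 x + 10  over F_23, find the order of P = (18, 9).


Compute successive multiples of P until we hit O:
  1P = (18, 9)
  2P = (22, 4)
  3P = (9, 20)
  4P = (8, 12)
  5P = (1, 2)
  6P = (6, 0)
  7P = (1, 21)
  8P = (8, 11)
  ... (continuing to 12P)
  12P = O

ord(P) = 12


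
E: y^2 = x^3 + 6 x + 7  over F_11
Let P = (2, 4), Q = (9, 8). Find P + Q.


P != Q, so use the chord formula.
s = (y2 - y1) / (x2 - x1) = (4) / (7) mod 11 = 10
x3 = s^2 - x1 - x2 mod 11 = 10^2 - 2 - 9 = 1
y3 = s (x1 - x3) - y1 mod 11 = 10 * (2 - 1) - 4 = 6

P + Q = (1, 6)


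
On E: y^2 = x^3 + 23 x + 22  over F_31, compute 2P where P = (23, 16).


Doubling: s = (3 x1^2 + a) / (2 y1)
s = (3*23^2 + 23) / (2*16) mod 31 = 29
x3 = s^2 - 2 x1 mod 31 = 29^2 - 2*23 = 20
y3 = s (x1 - x3) - y1 mod 31 = 29 * (23 - 20) - 16 = 9

2P = (20, 9)


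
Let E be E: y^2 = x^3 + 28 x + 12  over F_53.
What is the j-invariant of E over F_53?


Delta = -16(4 a^3 + 27 b^2) mod 53 = 10
-1728 * (4 a)^3 = -1728 * (4*28)^3 mod 53 = 31
j = 31 * 10^(-1) mod 53 = 19

j = 19 (mod 53)


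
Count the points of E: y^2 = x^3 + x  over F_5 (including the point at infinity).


For each x in F_5, count y with y^2 = x^3 + 1 x + 0 mod 5:
  x = 0: RHS = 0, y in [0]  -> 1 point(s)
  x = 2: RHS = 0, y in [0]  -> 1 point(s)
  x = 3: RHS = 0, y in [0]  -> 1 point(s)
Affine points: 3. Add the point at infinity: total = 4.

#E(F_5) = 4
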